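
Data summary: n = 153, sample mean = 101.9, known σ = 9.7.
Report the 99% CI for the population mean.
(99.88, 103.92)

z-interval (σ known):
z* = 2.576 for 99% confidence

Margin of error = z* · σ/√n = 2.576 · 9.7/√153 = 2.02

CI: (101.9 - 2.02, 101.9 + 2.02) = (99.88, 103.92)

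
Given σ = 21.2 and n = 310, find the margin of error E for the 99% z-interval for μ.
Margin of error = 3.10

Margin of error = z* · σ/√n
= 2.576 · 21.2/√310
= 2.576 · 21.2/17.6068
= 3.10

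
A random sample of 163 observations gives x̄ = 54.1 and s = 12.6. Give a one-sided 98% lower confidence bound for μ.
μ ≥ 52.06

Lower bound (one-sided):
t* = 2.070 (one-sided for 98%)
Lower bound = x̄ - t* · s/√n = 54.1 - 2.070 · 12.6/√163 = 52.06

We are 98% confident that μ ≥ 52.06.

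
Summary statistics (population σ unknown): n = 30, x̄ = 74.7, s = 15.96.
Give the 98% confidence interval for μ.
(67.53, 81.87)

t-interval (σ unknown):
df = n - 1 = 29
t* = 2.462 for 98% confidence

Margin of error = t* · s/√n = 2.462 · 15.96/√30 = 7.17

CI: (67.53, 81.87)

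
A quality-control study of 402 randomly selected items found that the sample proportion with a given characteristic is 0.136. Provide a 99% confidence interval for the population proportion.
(0.092, 0.180)

Proportion CI:
SE = √(p̂(1-p̂)/n) = √(0.136 · 0.864 / 402) = 0.01710

z* = 2.576
Margin = z* · SE = 2.576 · 0.01710 = 0.0440

CI: 0.136 ± 0.0440 = (0.092, 0.180)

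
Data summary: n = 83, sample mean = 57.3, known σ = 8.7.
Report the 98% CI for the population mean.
(55.08, 59.52)

z-interval (σ known):
z* = 2.326 for 98% confidence

Margin of error = z* · σ/√n = 2.326 · 8.7/√83 = 2.22

CI: (57.3 - 2.22, 57.3 + 2.22) = (55.08, 59.52)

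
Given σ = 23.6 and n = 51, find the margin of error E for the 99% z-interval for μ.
Margin of error = 8.51

Margin of error = z* · σ/√n
= 2.576 · 23.6/√51
= 2.576 · 23.6/7.1414
= 8.51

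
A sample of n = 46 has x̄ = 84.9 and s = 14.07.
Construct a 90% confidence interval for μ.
(81.42, 88.38)

t-interval (σ unknown):
df = n - 1 = 45
t* = 1.679 for 90% confidence

Margin of error = t* · s/√n = 1.679 · 14.07/√46 = 3.48

CI: (81.42, 88.38)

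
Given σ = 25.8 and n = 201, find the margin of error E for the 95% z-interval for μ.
Margin of error = 3.57

Margin of error = z* · σ/√n
= 1.960 · 25.8/√201
= 1.960 · 25.8/14.1774
= 3.57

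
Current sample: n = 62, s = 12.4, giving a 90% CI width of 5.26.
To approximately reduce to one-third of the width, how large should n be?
n ≈ 558

CI width ∝ 1/√n
To reduce width by factor 3, need √n to grow by 3 → need 3² = 9 times as many samples.

Current: n = 62, width = 5.26
New: n = 558, width ≈ 1.73

Width reduced by factor of 5.26/1.73 = 3.04.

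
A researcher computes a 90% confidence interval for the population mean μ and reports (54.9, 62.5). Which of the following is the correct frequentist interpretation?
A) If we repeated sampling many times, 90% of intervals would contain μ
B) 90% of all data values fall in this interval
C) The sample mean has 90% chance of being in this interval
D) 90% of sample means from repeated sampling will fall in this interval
A

A) Correct — this is the frequentist long-run coverage interpretation.
B) Wrong — a CI is about the parameter μ, not individual data values.
C) Wrong — x̄ is observed and sits in the interval by construction.
D) Wrong — coverage applies to intervals containing μ, not to future x̄ values.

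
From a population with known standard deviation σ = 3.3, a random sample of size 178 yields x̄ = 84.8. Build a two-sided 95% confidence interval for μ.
(84.32, 85.28)

z-interval (σ known):
z* = 1.960 for 95% confidence

Margin of error = z* · σ/√n = 1.960 · 3.3/√178 = 0.48

CI: (84.8 - 0.48, 84.8 + 0.48) = (84.32, 85.28)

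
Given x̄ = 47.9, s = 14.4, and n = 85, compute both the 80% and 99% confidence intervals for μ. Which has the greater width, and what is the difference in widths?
99% CI is wider by 4.19

df = 84
80% CI: t* = 1.292, (45.88, 49.92), width = 2 · t* · s/√n = 4.04
99% CI: t* = 2.636, (43.78, 52.02), width = 2 · t* · s/√n = 8.23

The 99% CI is wider by 8.23 - 4.04 = 4.19.
Higher confidence requires a wider interval.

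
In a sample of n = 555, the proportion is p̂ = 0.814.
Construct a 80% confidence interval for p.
(0.793, 0.835)

Proportion CI:
SE = √(p̂(1-p̂)/n) = √(0.814 · 0.186 / 555) = 0.01652

z* = 1.282
Margin = z* · SE = 1.282 · 0.01652 = 0.0212

CI: 0.814 ± 0.0212 = (0.793, 0.835)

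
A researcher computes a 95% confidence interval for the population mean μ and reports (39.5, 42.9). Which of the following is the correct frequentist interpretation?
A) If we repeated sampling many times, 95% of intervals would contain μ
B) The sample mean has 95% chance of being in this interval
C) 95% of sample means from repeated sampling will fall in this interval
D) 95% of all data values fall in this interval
A

A) Correct — this is the frequentist long-run coverage interpretation.
B) Wrong — x̄ is observed and sits in the interval by construction.
C) Wrong — coverage applies to intervals containing μ, not to future x̄ values.
D) Wrong — a CI is about the parameter μ, not individual data values.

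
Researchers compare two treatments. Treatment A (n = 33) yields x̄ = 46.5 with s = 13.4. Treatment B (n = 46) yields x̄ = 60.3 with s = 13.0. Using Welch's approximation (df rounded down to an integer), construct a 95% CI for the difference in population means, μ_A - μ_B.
(-19.83, -7.77)

Difference: x̄₁ - x̄₂ = -13.80
SE = √(s₁²/n₁ + s₂²/n₂) = √(13.4²/33 + 13.0²/46) = 3.0191
df = 67.82 → 67 (Welch–Satterthwaite, rounded down)
t* = 1.996

CI: -13.80 ± 1.996 · 3.0191 = -13.80 ± 6.03 = (-19.83, -7.77)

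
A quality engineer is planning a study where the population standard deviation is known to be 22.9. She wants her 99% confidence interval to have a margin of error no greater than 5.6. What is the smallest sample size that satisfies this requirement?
n ≥ 111

For margin E ≤ 5.6:
n ≥ (z* · σ / E)²
n ≥ (2.576 · 22.9 / 5.6)²
n ≥ 110.97

Minimum n = 111 (rounding up)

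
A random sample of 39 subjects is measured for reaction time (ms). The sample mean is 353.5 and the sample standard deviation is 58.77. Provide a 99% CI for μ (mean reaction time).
(327.98, 379.02)

t-interval (σ unknown):
df = n - 1 = 38
t* = 2.712 for 99% confidence

Margin of error = t* · s/√n = 2.712 · 58.77/√39 = 25.52

CI: (327.98, 379.02)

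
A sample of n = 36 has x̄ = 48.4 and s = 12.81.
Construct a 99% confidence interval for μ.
(42.58, 54.22)

t-interval (σ unknown):
df = n - 1 = 35
t* = 2.724 for 99% confidence

Margin of error = t* · s/√n = 2.724 · 12.81/√36 = 5.82

CI: (42.58, 54.22)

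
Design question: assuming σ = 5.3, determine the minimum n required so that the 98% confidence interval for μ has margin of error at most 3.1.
n ≥ 16

For margin E ≤ 3.1:
n ≥ (z* · σ / E)²
n ≥ (2.326 · 5.3 / 3.1)²
n ≥ 15.81

Minimum n = 16 (rounding up)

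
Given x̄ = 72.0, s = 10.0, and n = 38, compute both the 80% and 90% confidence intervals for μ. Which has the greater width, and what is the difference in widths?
90% CI is wider by 1.24

df = 37
80% CI: t* = 1.305, (69.88, 74.12), width = 2 · t* · s/√n = 4.23
90% CI: t* = 1.687, (69.26, 74.74), width = 2 · t* · s/√n = 5.47

The 90% CI is wider by 5.47 - 4.23 = 1.24.
Higher confidence requires a wider interval.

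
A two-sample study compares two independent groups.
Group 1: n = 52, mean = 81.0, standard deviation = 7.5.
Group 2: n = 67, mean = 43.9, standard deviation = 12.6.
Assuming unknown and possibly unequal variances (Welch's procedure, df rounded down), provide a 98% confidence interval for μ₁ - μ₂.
(32.71, 41.49)

Difference: x̄₁ - x̄₂ = 37.10
SE = √(s₁²/n₁ + s₂²/n₂) = √(7.5²/52 + 12.6²/67) = 1.8578
df = 110.27 → 110 (Welch–Satterthwaite, rounded down)
t* = 2.361

CI: 37.10 ± 2.361 · 1.8578 = 37.10 ± 4.39 = (32.71, 41.49)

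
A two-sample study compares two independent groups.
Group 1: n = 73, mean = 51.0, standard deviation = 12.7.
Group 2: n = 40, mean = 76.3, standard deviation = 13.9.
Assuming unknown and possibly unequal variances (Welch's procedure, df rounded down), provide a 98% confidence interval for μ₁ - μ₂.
(-31.61, -18.99)

Difference: x̄₁ - x̄₂ = -25.30
SE = √(s₁²/n₁ + s₂²/n₂) = √(12.7²/73 + 13.9²/40) = 2.6532
df = 74.41 → 74 (Welch–Satterthwaite, rounded down)
t* = 2.378

CI: -25.30 ± 2.378 · 2.6532 = -25.30 ± 6.31 = (-31.61, -18.99)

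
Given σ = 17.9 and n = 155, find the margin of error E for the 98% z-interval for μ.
Margin of error = 3.34

Margin of error = z* · σ/√n
= 2.326 · 17.9/√155
= 2.326 · 17.9/12.4499
= 3.34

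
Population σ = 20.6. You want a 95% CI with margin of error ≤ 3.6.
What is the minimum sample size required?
n ≥ 126

For margin E ≤ 3.6:
n ≥ (z* · σ / E)²
n ≥ (1.960 · 20.6 / 3.6)²
n ≥ 125.79

Minimum n = 126 (rounding up)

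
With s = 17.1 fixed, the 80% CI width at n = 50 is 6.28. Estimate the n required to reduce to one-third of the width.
n ≈ 450

CI width ∝ 1/√n
To reduce width by factor 3, need √n to grow by 3 → need 3² = 9 times as many samples.

Current: n = 50, width = 6.28
New: n = 450, width ≈ 2.07

Width reduced by factor of 6.28/2.07 = 3.03.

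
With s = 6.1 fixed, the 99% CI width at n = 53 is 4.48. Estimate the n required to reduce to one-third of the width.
n ≈ 477

CI width ∝ 1/√n
To reduce width by factor 3, need √n to grow by 3 → need 3² = 9 times as many samples.

Current: n = 53, width = 4.48
New: n = 477, width ≈ 1.44

Width reduced by factor of 4.48/1.44 = 3.11.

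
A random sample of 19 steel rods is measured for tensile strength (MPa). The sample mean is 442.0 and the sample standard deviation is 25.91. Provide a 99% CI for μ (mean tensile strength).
(424.89, 459.11)

t-interval (σ unknown):
df = n - 1 = 18
t* = 2.878 for 99% confidence

Margin of error = t* · s/√n = 2.878 · 25.91/√19 = 17.11

CI: (424.89, 459.11)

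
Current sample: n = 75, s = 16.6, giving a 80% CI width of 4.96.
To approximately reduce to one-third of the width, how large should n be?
n ≈ 675

CI width ∝ 1/√n
To reduce width by factor 3, need √n to grow by 3 → need 3² = 9 times as many samples.

Current: n = 75, width = 4.96
New: n = 675, width ≈ 1.64

Width reduced by factor of 4.96/1.64 = 3.02.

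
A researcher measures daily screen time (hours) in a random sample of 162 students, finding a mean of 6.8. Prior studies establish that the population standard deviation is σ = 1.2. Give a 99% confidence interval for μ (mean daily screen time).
(6.56, 7.04)

z-interval (σ known):
z* = 2.576 for 99% confidence

Margin of error = z* · σ/√n = 2.576 · 1.2/√162 = 0.24

CI: (6.8 - 0.24, 6.8 + 0.24) = (6.56, 7.04)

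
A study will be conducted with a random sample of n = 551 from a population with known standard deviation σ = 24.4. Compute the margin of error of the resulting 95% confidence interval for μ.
Margin of error = 2.04

Margin of error = z* · σ/√n
= 1.960 · 24.4/√551
= 1.960 · 24.4/23.4734
= 2.04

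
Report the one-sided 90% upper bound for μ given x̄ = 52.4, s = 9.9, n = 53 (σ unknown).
μ ≤ 54.17

Upper bound (one-sided):
t* = 1.298 (one-sided for 90%)
Upper bound = x̄ + t* · s/√n = 52.4 + 1.298 · 9.9/√53 = 54.17

We are 90% confident that μ ≤ 54.17.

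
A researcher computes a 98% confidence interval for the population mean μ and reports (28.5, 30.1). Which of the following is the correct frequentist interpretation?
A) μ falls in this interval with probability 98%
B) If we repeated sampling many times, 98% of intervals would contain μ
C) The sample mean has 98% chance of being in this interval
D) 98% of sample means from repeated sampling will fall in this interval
B

A) Wrong — μ is fixed; the randomness lives in the interval, not in μ.
B) Correct — this is the frequentist long-run coverage interpretation.
C) Wrong — x̄ is observed and sits in the interval by construction.
D) Wrong — coverage applies to intervals containing μ, not to future x̄ values.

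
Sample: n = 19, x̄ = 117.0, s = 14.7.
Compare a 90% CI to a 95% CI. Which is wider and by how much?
95% CI is wider by 2.47

df = 18
90% CI: t* = 1.734, (111.15, 122.85), width = 2 · t* · s/√n = 11.70
95% CI: t* = 2.101, (109.91, 124.09), width = 2 · t* · s/√n = 14.17

The 95% CI is wider by 14.17 - 11.70 = 2.47.
Higher confidence requires a wider interval.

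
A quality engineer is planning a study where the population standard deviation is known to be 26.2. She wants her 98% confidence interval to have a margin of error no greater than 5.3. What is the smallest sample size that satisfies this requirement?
n ≥ 133

For margin E ≤ 5.3:
n ≥ (z* · σ / E)²
n ≥ (2.326 · 26.2 / 5.3)²
n ≥ 132.21

Minimum n = 133 (rounding up)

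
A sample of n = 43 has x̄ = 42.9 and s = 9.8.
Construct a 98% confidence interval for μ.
(39.29, 46.51)

t-interval (σ unknown):
df = n - 1 = 42
t* = 2.418 for 98% confidence

Margin of error = t* · s/√n = 2.418 · 9.8/√43 = 3.61

CI: (39.29, 46.51)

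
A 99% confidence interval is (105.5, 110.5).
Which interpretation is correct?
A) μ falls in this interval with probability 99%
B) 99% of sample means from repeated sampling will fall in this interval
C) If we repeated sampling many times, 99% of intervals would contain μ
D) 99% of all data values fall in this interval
C

A) Wrong — μ is fixed; the randomness lives in the interval, not in μ.
B) Wrong — coverage applies to intervals containing μ, not to future x̄ values.
C) Correct — this is the frequentist long-run coverage interpretation.
D) Wrong — a CI is about the parameter μ, not individual data values.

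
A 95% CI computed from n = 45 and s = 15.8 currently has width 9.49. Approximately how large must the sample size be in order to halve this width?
n ≈ 180

CI width ∝ 1/√n
To reduce width by factor 2, need √n to grow by 2 → need 2² = 4 times as many samples.

Current: n = 45, width = 9.49
New: n = 180, width ≈ 4.65

Width reduced by factor of 9.49/4.65 = 2.04.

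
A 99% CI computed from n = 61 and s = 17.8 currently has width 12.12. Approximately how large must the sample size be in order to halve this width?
n ≈ 244

CI width ∝ 1/√n
To reduce width by factor 2, need √n to grow by 2 → need 2² = 4 times as many samples.

Current: n = 61, width = 12.12
New: n = 244, width ≈ 5.92

Width reduced by factor of 12.12/5.92 = 2.05.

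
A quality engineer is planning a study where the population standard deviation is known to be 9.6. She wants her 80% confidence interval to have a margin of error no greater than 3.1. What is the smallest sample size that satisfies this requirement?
n ≥ 16

For margin E ≤ 3.1:
n ≥ (z* · σ / E)²
n ≥ (1.282 · 9.6 / 3.1)²
n ≥ 15.76

Minimum n = 16 (rounding up)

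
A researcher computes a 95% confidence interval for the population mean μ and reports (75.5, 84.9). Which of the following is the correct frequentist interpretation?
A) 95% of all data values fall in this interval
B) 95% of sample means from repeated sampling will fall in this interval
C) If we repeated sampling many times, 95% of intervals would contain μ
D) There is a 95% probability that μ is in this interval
C

A) Wrong — a CI is about the parameter μ, not individual data values.
B) Wrong — coverage applies to intervals containing μ, not to future x̄ values.
C) Correct — this is the frequentist long-run coverage interpretation.
D) Wrong — μ is fixed; the randomness lives in the interval, not in μ.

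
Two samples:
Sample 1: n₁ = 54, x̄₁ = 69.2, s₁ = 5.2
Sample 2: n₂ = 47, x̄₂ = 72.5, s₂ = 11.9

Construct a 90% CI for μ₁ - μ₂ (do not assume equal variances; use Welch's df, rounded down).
(-6.43, -0.17)

Difference: x̄₁ - x̄₂ = -3.30
SE = √(s₁²/n₁ + s₂²/n₂) = √(5.2²/54 + 11.9²/47) = 1.8745
df = 61.10 → 61 (Welch–Satterthwaite, rounded down)
t* = 1.670

CI: -3.30 ± 1.670 · 1.8745 = -3.30 ± 3.13 = (-6.43, -0.17)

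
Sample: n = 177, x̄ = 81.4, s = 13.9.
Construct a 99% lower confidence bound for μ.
μ ≥ 78.95

Lower bound (one-sided):
t* = 2.348 (one-sided for 99%)
Lower bound = x̄ - t* · s/√n = 81.4 - 2.348 · 13.9/√177 = 78.95

We are 99% confident that μ ≥ 78.95.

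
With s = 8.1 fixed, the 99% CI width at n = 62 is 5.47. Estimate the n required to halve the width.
n ≈ 248

CI width ∝ 1/√n
To reduce width by factor 2, need √n to grow by 2 → need 2² = 4 times as many samples.

Current: n = 62, width = 5.47
New: n = 248, width ≈ 2.67

Width reduced by factor of 5.47/2.67 = 2.05.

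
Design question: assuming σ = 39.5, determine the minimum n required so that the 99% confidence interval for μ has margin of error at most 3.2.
n ≥ 1012

For margin E ≤ 3.2:
n ≥ (z* · σ / E)²
n ≥ (2.576 · 39.5 / 3.2)²
n ≥ 1011.08

Minimum n = 1012 (rounding up)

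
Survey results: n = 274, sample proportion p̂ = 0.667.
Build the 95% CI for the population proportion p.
(0.611, 0.723)

Proportion CI:
SE = √(p̂(1-p̂)/n) = √(0.667 · 0.333 / 274) = 0.02847

z* = 1.960
Margin = z* · SE = 1.960 · 0.02847 = 0.0558

CI: 0.667 ± 0.0558 = (0.611, 0.723)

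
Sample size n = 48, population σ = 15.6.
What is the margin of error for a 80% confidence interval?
Margin of error = 2.89

Margin of error = z* · σ/√n
= 1.282 · 15.6/√48
= 1.282 · 15.6/6.9282
= 2.89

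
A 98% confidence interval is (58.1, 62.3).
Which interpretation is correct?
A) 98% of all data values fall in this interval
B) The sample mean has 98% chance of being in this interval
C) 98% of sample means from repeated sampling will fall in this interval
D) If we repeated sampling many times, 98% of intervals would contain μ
D

A) Wrong — a CI is about the parameter μ, not individual data values.
B) Wrong — x̄ is observed and sits in the interval by construction.
C) Wrong — coverage applies to intervals containing μ, not to future x̄ values.
D) Correct — this is the frequentist long-run coverage interpretation.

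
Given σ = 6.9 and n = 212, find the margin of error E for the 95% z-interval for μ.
Margin of error = 0.93

Margin of error = z* · σ/√n
= 1.960 · 6.9/√212
= 1.960 · 6.9/14.5602
= 0.93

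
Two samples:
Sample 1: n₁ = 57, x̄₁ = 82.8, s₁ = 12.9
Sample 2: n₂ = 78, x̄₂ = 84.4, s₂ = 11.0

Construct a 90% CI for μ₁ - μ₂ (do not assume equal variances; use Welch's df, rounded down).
(-5.11, 1.91)

Difference: x̄₁ - x̄₂ = -1.60
SE = √(s₁²/n₁ + s₂²/n₂) = √(12.9²/57 + 11.0²/78) = 2.1144
df = 108.95 → 108 (Welch–Satterthwaite, rounded down)
t* = 1.659

CI: -1.60 ± 1.659 · 2.1144 = -1.60 ± 3.51 = (-5.11, 1.91)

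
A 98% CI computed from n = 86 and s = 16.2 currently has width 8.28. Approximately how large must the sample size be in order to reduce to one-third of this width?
n ≈ 774

CI width ∝ 1/√n
To reduce width by factor 3, need √n to grow by 3 → need 3² = 9 times as many samples.

Current: n = 86, width = 8.28
New: n = 774, width ≈ 2.71

Width reduced by factor of 8.28/2.71 = 3.06.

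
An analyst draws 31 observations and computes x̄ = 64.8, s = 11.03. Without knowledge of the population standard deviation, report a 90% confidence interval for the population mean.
(61.44, 68.16)

t-interval (σ unknown):
df = n - 1 = 30
t* = 1.697 for 90% confidence

Margin of error = t* · s/√n = 1.697 · 11.03/√31 = 3.36

CI: (61.44, 68.16)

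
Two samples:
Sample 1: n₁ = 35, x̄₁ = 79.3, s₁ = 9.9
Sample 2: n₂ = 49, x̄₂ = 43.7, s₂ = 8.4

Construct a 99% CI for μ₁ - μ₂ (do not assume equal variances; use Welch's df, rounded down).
(30.13, 41.07)

Difference: x̄₁ - x̄₂ = 35.60
SE = √(s₁²/n₁ + s₂²/n₂) = √(9.9²/35 + 8.4²/49) = 2.0592
df = 65.66 → 65 (Welch–Satterthwaite, rounded down)
t* = 2.654

CI: 35.60 ± 2.654 · 2.0592 = 35.60 ± 5.47 = (30.13, 41.07)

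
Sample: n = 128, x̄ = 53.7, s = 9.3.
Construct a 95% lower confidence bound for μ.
μ ≥ 52.34

Lower bound (one-sided):
t* = 1.657 (one-sided for 95%)
Lower bound = x̄ - t* · s/√n = 53.7 - 1.657 · 9.3/√128 = 52.34

We are 95% confident that μ ≥ 52.34.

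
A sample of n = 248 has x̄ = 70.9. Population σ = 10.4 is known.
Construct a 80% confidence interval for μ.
(70.05, 71.75)

z-interval (σ known):
z* = 1.282 for 80% confidence

Margin of error = z* · σ/√n = 1.282 · 10.4/√248 = 0.85

CI: (70.9 - 0.85, 70.9 + 0.85) = (70.05, 71.75)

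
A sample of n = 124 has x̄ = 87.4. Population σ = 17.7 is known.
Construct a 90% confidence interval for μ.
(84.79, 90.01)

z-interval (σ known):
z* = 1.645 for 90% confidence

Margin of error = z* · σ/√n = 1.645 · 17.7/√124 = 2.61

CI: (87.4 - 2.61, 87.4 + 2.61) = (84.79, 90.01)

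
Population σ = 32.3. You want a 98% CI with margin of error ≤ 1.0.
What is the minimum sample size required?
n ≥ 5645

For margin E ≤ 1.0:
n ≥ (z* · σ / E)²
n ≥ (2.326 · 32.3 / 1.0)²
n ≥ 5644.49

Minimum n = 5645 (rounding up)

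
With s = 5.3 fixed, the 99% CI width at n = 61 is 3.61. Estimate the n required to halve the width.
n ≈ 244

CI width ∝ 1/√n
To reduce width by factor 2, need √n to grow by 2 → need 2² = 4 times as many samples.

Current: n = 61, width = 3.61
New: n = 244, width ≈ 1.76

Width reduced by factor of 3.61/1.76 = 2.05.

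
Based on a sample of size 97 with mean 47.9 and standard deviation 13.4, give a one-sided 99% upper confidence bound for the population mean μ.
μ ≤ 51.12

Upper bound (one-sided):
t* = 2.366 (one-sided for 99%)
Upper bound = x̄ + t* · s/√n = 47.9 + 2.366 · 13.4/√97 = 51.12

We are 99% confident that μ ≤ 51.12.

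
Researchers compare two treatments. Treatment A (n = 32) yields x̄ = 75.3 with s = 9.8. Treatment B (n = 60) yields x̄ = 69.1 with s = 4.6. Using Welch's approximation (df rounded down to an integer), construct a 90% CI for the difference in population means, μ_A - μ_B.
(3.11, 9.29)

Difference: x̄₁ - x̄₂ = 6.20
SE = √(s₁²/n₁ + s₂²/n₂) = √(9.8²/32 + 4.6²/60) = 1.8314
df = 38.43 → 38 (Welch–Satterthwaite, rounded down)
t* = 1.686

CI: 6.20 ± 1.686 · 1.8314 = 6.20 ± 3.09 = (3.11, 9.29)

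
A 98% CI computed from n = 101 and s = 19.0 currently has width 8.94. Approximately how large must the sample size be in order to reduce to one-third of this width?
n ≈ 909

CI width ∝ 1/√n
To reduce width by factor 3, need √n to grow by 3 → need 3² = 9 times as many samples.

Current: n = 101, width = 8.94
New: n = 909, width ≈ 2.94

Width reduced by factor of 8.94/2.94 = 3.04.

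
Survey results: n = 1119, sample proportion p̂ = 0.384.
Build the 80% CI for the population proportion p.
(0.365, 0.403)

Proportion CI:
SE = √(p̂(1-p̂)/n) = √(0.384 · 0.616 / 1119) = 0.01454

z* = 1.282
Margin = z* · SE = 1.282 · 0.01454 = 0.0186

CI: 0.384 ± 0.0186 = (0.365, 0.403)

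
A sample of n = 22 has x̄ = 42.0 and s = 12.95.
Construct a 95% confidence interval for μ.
(36.26, 47.74)

t-interval (σ unknown):
df = n - 1 = 21
t* = 2.080 for 95% confidence

Margin of error = t* · s/√n = 2.080 · 12.95/√22 = 5.74

CI: (36.26, 47.74)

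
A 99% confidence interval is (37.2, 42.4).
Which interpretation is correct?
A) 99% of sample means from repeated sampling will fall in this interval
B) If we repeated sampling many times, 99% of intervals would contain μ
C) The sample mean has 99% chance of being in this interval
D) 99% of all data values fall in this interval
B

A) Wrong — coverage applies to intervals containing μ, not to future x̄ values.
B) Correct — this is the frequentist long-run coverage interpretation.
C) Wrong — x̄ is observed and sits in the interval by construction.
D) Wrong — a CI is about the parameter μ, not individual data values.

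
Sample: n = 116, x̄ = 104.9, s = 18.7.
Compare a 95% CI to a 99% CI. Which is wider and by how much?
99% CI is wider by 2.21

df = 115
95% CI: t* = 1.981, (101.46, 108.34), width = 2 · t* · s/√n = 6.88
99% CI: t* = 2.619, (100.35, 109.45), width = 2 · t* · s/√n = 9.09

The 99% CI is wider by 9.09 - 6.88 = 2.21.
Higher confidence requires a wider interval.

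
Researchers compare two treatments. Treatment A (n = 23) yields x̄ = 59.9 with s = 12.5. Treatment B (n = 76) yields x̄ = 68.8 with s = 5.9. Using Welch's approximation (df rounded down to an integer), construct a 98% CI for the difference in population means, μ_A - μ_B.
(-15.59, -2.21)

Difference: x̄₁ - x̄₂ = -8.90
SE = √(s₁²/n₁ + s₂²/n₂) = √(12.5²/23 + 5.9²/76) = 2.6929
df = 25.03 → 25 (Welch–Satterthwaite, rounded down)
t* = 2.485

CI: -8.90 ± 2.485 · 2.6929 = -8.90 ± 6.69 = (-15.59, -2.21)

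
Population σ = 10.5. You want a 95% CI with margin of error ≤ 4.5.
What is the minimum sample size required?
n ≥ 21

For margin E ≤ 4.5:
n ≥ (z* · σ / E)²
n ≥ (1.960 · 10.5 / 4.5)²
n ≥ 20.92

Minimum n = 21 (rounding up)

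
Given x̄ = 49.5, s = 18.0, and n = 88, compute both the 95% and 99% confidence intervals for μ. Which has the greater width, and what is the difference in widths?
99% CI is wider by 2.48

df = 87
95% CI: t* = 1.988, (45.69, 53.31), width = 2 · t* · s/√n = 7.63
99% CI: t* = 2.634, (44.45, 54.55), width = 2 · t* · s/√n = 10.11

The 99% CI is wider by 10.11 - 7.63 = 2.48.
Higher confidence requires a wider interval.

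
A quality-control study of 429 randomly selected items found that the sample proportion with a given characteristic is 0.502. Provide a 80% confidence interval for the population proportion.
(0.471, 0.533)

Proportion CI:
SE = √(p̂(1-p̂)/n) = √(0.502 · 0.498 / 429) = 0.02414

z* = 1.282
Margin = z* · SE = 1.282 · 0.02414 = 0.0309

CI: 0.502 ± 0.0309 = (0.471, 0.533)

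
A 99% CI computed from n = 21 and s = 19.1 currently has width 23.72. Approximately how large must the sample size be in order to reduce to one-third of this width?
n ≈ 189

CI width ∝ 1/√n
To reduce width by factor 3, need √n to grow by 3 → need 3² = 9 times as many samples.

Current: n = 21, width = 23.72
New: n = 189, width ≈ 7.23

Width reduced by factor of 23.72/7.23 = 3.28.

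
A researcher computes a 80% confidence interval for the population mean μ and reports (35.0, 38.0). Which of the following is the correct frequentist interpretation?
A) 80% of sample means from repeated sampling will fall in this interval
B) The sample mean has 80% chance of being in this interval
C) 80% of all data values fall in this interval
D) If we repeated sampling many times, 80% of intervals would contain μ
D

A) Wrong — coverage applies to intervals containing μ, not to future x̄ values.
B) Wrong — x̄ is observed and sits in the interval by construction.
C) Wrong — a CI is about the parameter μ, not individual data values.
D) Correct — this is the frequentist long-run coverage interpretation.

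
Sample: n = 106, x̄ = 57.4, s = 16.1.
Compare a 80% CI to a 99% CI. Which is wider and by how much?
99% CI is wider by 4.17

df = 105
80% CI: t* = 1.290, (55.38, 59.42), width = 2 · t* · s/√n = 4.03
99% CI: t* = 2.623, (53.30, 61.50), width = 2 · t* · s/√n = 8.20

The 99% CI is wider by 8.20 - 4.03 = 4.17.
Higher confidence requires a wider interval.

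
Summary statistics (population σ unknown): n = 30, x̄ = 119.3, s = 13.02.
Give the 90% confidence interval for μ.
(115.26, 123.34)

t-interval (σ unknown):
df = n - 1 = 29
t* = 1.699 for 90% confidence

Margin of error = t* · s/√n = 1.699 · 13.02/√30 = 4.04

CI: (115.26, 123.34)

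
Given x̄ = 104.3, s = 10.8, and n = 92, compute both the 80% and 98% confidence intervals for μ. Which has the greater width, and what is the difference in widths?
98% CI is wider by 2.42

df = 91
80% CI: t* = 1.291, (102.85, 105.75), width = 2 · t* · s/√n = 2.91
98% CI: t* = 2.368, (101.63, 106.97), width = 2 · t* · s/√n = 5.33

The 98% CI is wider by 5.33 - 2.91 = 2.42.
Higher confidence requires a wider interval.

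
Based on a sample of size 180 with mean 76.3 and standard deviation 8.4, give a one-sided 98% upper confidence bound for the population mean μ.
μ ≤ 77.60

Upper bound (one-sided):
t* = 2.069 (one-sided for 98%)
Upper bound = x̄ + t* · s/√n = 76.3 + 2.069 · 8.4/√180 = 77.60

We are 98% confident that μ ≤ 77.60.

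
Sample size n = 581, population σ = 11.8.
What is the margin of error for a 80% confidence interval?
Margin of error = 0.63

Margin of error = z* · σ/√n
= 1.282 · 11.8/√581
= 1.282 · 11.8/24.1039
= 0.63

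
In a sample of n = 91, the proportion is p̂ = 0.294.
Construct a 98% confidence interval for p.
(0.183, 0.405)

Proportion CI:
SE = √(p̂(1-p̂)/n) = √(0.294 · 0.706 / 91) = 0.04776

z* = 2.326
Margin = z* · SE = 2.326 · 0.04776 = 0.1111

CI: 0.294 ± 0.1111 = (0.183, 0.405)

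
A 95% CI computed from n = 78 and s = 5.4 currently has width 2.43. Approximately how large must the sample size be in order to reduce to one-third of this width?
n ≈ 702

CI width ∝ 1/√n
To reduce width by factor 3, need √n to grow by 3 → need 3² = 9 times as many samples.

Current: n = 78, width = 2.43
New: n = 702, width ≈ 0.80

Width reduced by factor of 2.43/0.80 = 3.04.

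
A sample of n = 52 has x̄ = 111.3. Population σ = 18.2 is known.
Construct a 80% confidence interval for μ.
(108.06, 114.54)

z-interval (σ known):
z* = 1.282 for 80% confidence

Margin of error = z* · σ/√n = 1.282 · 18.2/√52 = 3.24

CI: (111.3 - 3.24, 111.3 + 3.24) = (108.06, 114.54)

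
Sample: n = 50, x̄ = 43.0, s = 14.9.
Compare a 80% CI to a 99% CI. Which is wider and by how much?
99% CI is wider by 5.82

df = 49
80% CI: t* = 1.299, (40.26, 45.74), width = 2 · t* · s/√n = 5.47
99% CI: t* = 2.680, (37.35, 48.65), width = 2 · t* · s/√n = 11.29

The 99% CI is wider by 11.29 - 5.47 = 5.82.
Higher confidence requires a wider interval.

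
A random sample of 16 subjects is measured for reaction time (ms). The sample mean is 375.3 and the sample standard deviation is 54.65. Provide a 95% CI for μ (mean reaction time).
(346.19, 404.41)

t-interval (σ unknown):
df = n - 1 = 15
t* = 2.131 for 95% confidence

Margin of error = t* · s/√n = 2.131 · 54.65/√16 = 29.11

CI: (346.19, 404.41)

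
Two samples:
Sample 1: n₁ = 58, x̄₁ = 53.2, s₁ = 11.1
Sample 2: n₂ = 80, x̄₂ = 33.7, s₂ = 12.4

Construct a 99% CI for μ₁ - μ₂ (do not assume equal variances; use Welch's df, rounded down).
(14.24, 24.76)

Difference: x̄₁ - x̄₂ = 19.50
SE = √(s₁²/n₁ + s₂²/n₂) = √(11.1²/58 + 12.4²/80) = 2.0115
df = 130.01 → 130 (Welch–Satterthwaite, rounded down)
t* = 2.614

CI: 19.50 ± 2.614 · 2.0115 = 19.50 ± 5.26 = (14.24, 24.76)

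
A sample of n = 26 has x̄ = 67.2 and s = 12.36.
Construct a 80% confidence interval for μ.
(64.01, 70.39)

t-interval (σ unknown):
df = n - 1 = 25
t* = 1.316 for 80% confidence

Margin of error = t* · s/√n = 1.316 · 12.36/√26 = 3.19

CI: (64.01, 70.39)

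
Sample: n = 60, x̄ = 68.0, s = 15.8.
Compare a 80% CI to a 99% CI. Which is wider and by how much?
99% CI is wider by 5.57

df = 59
80% CI: t* = 1.296, (65.36, 70.64), width = 2 · t* · s/√n = 5.29
99% CI: t* = 2.662, (62.57, 73.43), width = 2 · t* · s/√n = 10.86

The 99% CI is wider by 10.86 - 5.29 = 5.57.
Higher confidence requires a wider interval.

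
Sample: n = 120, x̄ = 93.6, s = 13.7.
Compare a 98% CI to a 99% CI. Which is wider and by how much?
99% CI is wider by 0.65

df = 119
98% CI: t* = 2.358, (90.65, 96.55), width = 2 · t* · s/√n = 5.90
99% CI: t* = 2.618, (90.33, 96.87), width = 2 · t* · s/√n = 6.55

The 99% CI is wider by 6.55 - 5.90 = 0.65.
Higher confidence requires a wider interval.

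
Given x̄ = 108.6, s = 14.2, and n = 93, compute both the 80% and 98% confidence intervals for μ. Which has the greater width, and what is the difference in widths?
98% CI is wider by 3.17

df = 92
80% CI: t* = 1.291, (106.70, 110.50), width = 2 · t* · s/√n = 3.80
98% CI: t* = 2.368, (105.11, 112.09), width = 2 · t* · s/√n = 6.97

The 98% CI is wider by 6.97 - 3.80 = 3.17.
Higher confidence requires a wider interval.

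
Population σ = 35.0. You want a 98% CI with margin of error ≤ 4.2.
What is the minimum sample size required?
n ≥ 376

For margin E ≤ 4.2:
n ≥ (z* · σ / E)²
n ≥ (2.326 · 35.0 / 4.2)²
n ≥ 375.71

Minimum n = 376 (rounding up)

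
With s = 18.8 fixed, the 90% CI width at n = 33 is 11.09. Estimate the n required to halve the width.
n ≈ 132

CI width ∝ 1/√n
To reduce width by factor 2, need √n to grow by 2 → need 2² = 4 times as many samples.

Current: n = 33, width = 11.09
New: n = 132, width ≈ 5.42

Width reduced by factor of 11.09/5.42 = 2.05.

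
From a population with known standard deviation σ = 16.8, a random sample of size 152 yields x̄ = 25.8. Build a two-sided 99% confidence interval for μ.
(22.29, 29.31)

z-interval (σ known):
z* = 2.576 for 99% confidence

Margin of error = z* · σ/√n = 2.576 · 16.8/√152 = 3.51

CI: (25.8 - 3.51, 25.8 + 3.51) = (22.29, 29.31)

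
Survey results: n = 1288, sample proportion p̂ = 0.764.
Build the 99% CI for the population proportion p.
(0.734, 0.794)

Proportion CI:
SE = √(p̂(1-p̂)/n) = √(0.764 · 0.236 / 1288) = 0.01183

z* = 2.576
Margin = z* · SE = 2.576 · 0.01183 = 0.0305

CI: 0.764 ± 0.0305 = (0.734, 0.794)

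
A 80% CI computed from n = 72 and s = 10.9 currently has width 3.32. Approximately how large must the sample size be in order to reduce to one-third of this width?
n ≈ 648

CI width ∝ 1/√n
To reduce width by factor 3, need √n to grow by 3 → need 3² = 9 times as many samples.

Current: n = 72, width = 3.32
New: n = 648, width ≈ 1.10

Width reduced by factor of 3.32/1.10 = 3.02.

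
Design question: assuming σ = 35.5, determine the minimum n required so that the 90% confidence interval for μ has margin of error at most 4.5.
n ≥ 169

For margin E ≤ 4.5:
n ≥ (z* · σ / E)²
n ≥ (1.645 · 35.5 / 4.5)²
n ≥ 168.41

Minimum n = 169 (rounding up)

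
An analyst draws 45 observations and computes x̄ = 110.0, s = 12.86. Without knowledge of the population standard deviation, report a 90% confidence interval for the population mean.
(106.78, 113.22)

t-interval (σ unknown):
df = n - 1 = 44
t* = 1.680 for 90% confidence

Margin of error = t* · s/√n = 1.680 · 12.86/√45 = 3.22

CI: (106.78, 113.22)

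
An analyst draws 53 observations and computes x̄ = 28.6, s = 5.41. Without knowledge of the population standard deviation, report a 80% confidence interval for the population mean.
(27.64, 29.56)

t-interval (σ unknown):
df = n - 1 = 52
t* = 1.298 for 80% confidence

Margin of error = t* · s/√n = 1.298 · 5.41/√53 = 0.96

CI: (27.64, 29.56)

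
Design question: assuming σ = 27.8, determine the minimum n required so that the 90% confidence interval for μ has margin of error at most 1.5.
n ≥ 930

For margin E ≤ 1.5:
n ≥ (z* · σ / E)²
n ≥ (1.645 · 27.8 / 1.5)²
n ≥ 929.48

Minimum n = 930 (rounding up)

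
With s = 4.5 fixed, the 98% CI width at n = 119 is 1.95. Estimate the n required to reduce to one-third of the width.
n ≈ 1071

CI width ∝ 1/√n
To reduce width by factor 3, need √n to grow by 3 → need 3² = 9 times as many samples.

Current: n = 119, width = 1.95
New: n = 1071, width ≈ 0.64

Width reduced by factor of 1.95/0.64 = 3.05.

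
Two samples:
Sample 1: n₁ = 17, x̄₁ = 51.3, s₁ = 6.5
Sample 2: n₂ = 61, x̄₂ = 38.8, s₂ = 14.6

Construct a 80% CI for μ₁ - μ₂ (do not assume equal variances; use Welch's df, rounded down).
(9.33, 15.67)

Difference: x̄₁ - x̄₂ = 12.50
SE = √(s₁²/n₁ + s₂²/n₂) = √(6.5²/17 + 14.6²/61) = 2.4453
df = 60.65 → 60 (Welch–Satterthwaite, rounded down)
t* = 1.296

CI: 12.50 ± 1.296 · 2.4453 = 12.50 ± 3.17 = (9.33, 15.67)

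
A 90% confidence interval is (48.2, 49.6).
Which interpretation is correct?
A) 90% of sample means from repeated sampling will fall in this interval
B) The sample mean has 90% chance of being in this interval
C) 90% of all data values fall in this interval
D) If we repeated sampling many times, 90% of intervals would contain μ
D

A) Wrong — coverage applies to intervals containing μ, not to future x̄ values.
B) Wrong — x̄ is observed and sits in the interval by construction.
C) Wrong — a CI is about the parameter μ, not individual data values.
D) Correct — this is the frequentist long-run coverage interpretation.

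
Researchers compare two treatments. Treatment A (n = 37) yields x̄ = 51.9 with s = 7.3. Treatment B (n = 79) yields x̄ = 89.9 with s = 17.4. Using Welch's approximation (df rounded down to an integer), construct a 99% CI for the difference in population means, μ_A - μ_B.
(-44.02, -31.98)

Difference: x̄₁ - x̄₂ = -38.00
SE = √(s₁²/n₁ + s₂²/n₂) = √(7.3²/37 + 17.4²/79) = 2.2962
df = 113.05 → 113 (Welch–Satterthwaite, rounded down)
t* = 2.620

CI: -38.00 ± 2.620 · 2.2962 = -38.00 ± 6.02 = (-44.02, -31.98)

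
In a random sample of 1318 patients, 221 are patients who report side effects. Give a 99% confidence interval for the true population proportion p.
(0.141, 0.194)

Proportion CI:
p̂ = 221/1318 = 0.16768
SE = √(p̂(1-p̂)/n) = √(0.16768 · 0.83232 / 1318) = 0.01029

z* = 2.576
Margin = z* · SE = 2.576 · 0.01029 = 0.0265

CI: 0.16768 ± 0.0265 = (0.141, 0.194)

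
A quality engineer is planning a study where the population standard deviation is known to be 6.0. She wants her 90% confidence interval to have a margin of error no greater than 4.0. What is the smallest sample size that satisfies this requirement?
n ≥ 7

For margin E ≤ 4.0:
n ≥ (z* · σ / E)²
n ≥ (1.645 · 6.0 / 4.0)²
n ≥ 6.09

Minimum n = 7 (rounding up)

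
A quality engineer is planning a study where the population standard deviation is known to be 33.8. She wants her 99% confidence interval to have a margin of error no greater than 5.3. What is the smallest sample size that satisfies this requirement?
n ≥ 270

For margin E ≤ 5.3:
n ≥ (z* · σ / E)²
n ≥ (2.576 · 33.8 / 5.3)²
n ≥ 269.88

Minimum n = 270 (rounding up)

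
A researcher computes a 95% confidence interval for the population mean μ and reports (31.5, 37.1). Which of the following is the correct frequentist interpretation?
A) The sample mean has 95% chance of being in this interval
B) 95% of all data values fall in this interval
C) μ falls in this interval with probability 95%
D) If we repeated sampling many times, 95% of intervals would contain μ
D

A) Wrong — x̄ is observed and sits in the interval by construction.
B) Wrong — a CI is about the parameter μ, not individual data values.
C) Wrong — μ is fixed; the randomness lives in the interval, not in μ.
D) Correct — this is the frequentist long-run coverage interpretation.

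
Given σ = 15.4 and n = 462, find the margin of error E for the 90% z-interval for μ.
Margin of error = 1.18

Margin of error = z* · σ/√n
= 1.645 · 15.4/√462
= 1.645 · 15.4/21.4942
= 1.18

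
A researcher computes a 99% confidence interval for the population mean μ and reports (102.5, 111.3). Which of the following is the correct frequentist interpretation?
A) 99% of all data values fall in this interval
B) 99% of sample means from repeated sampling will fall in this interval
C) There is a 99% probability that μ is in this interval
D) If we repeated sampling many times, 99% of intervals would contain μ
D

A) Wrong — a CI is about the parameter μ, not individual data values.
B) Wrong — coverage applies to intervals containing μ, not to future x̄ values.
C) Wrong — μ is fixed; the randomness lives in the interval, not in μ.
D) Correct — this is the frequentist long-run coverage interpretation.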